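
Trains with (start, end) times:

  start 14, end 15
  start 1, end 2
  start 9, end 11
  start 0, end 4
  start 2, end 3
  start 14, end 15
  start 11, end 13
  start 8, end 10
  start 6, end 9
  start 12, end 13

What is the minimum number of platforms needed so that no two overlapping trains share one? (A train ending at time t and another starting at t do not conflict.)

2

Count concurrent intervals with a sweep; the peak is the room count.
starts: [0, 1, 2, 6, 8, 9, 11, 12, 14, 14]
ends:   [2, 3, 4, 9, 10, 11, 13, 13, 15, 15]
s0→1 s1→2  — peak 2.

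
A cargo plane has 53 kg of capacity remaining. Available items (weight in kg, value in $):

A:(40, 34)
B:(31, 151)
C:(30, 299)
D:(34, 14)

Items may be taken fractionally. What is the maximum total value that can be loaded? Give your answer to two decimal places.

Greedy by value/weight ratio, highest first.
Order: C (299/30=9.97) > B (151/31=4.87) > A (34/40=0.85) > D (14/34=0.41)
Fill: take C (30 @ 299) → take 23/31 of B → 112.03; 53/53 used.
Total value = 411.03

411.03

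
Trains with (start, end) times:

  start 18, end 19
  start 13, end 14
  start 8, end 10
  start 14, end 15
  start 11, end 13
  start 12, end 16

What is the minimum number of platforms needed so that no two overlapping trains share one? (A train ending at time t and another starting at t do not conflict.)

2

Count concurrent intervals with a sweep; the peak is the room count.
starts: [8, 11, 12, 13, 14, 18]
ends:   [10, 13, 14, 15, 16, 19]
s8→1 e10→0 s11→1 s12→2  — peak 2.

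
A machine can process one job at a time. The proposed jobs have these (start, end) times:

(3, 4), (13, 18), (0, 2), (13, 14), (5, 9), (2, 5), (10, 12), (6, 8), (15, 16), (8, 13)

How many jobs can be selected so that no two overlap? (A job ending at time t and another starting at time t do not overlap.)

6

Sort by end time and greedily take each interval whose start is ≥ the last chosen end.
Sorted by end: (0,2)  (3,4)  (2,5)  (6,8)  (5,9)  (10,12)  (8,13)  (13,14)  (15,16)  (13,18)
take (0,2); take (3,4); take (6,8); skip (5,9); take (10,12); skip (8,13); take (13,14); take (15,16).
Selected 6 jobs.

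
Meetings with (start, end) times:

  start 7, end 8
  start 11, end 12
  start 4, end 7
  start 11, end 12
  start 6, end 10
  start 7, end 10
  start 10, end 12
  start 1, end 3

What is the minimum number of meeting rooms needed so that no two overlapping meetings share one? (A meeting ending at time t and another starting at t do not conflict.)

Count concurrent intervals with a sweep; the peak is the room count.
Events (time:±→running): 1:+→1 3:-→0 4:+→1 6:+→2 7:-→1 7:+→2 7:+→3 … peak 3.

3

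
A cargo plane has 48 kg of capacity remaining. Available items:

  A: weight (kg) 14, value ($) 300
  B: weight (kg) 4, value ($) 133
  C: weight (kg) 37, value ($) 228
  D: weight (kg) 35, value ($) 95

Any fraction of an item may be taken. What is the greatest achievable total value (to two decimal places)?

617.86

Sort by value per unit weight and fill in that order.
Ratios (sorted): B 33.25, A 21.43, C 6.16, D 2.71
take B (4 @ 133); take A (14 @ 300); take 30/37 of C → 184.86. Capacity used 48/48.
Total value = 617.86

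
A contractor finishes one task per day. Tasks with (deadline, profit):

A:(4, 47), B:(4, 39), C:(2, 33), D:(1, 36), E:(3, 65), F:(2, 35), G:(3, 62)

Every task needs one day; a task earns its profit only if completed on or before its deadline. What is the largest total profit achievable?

Profit order: E=65 G=62 A=47 B=39 D=36 F=35 C=33
Assign: E→slot 3, G→slot 2, A→slot 4, B→slot 1, D skipped, F skipped, C skipped.
Slots: [1:B] [2:G] [3:E] [4:A]
Profit = 39 + 62 + 65 + 47 = 213

213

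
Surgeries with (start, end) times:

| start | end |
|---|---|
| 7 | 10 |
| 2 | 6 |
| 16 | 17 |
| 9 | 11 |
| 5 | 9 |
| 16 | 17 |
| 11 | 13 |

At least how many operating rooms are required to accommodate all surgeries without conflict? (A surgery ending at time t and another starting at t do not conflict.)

2

Count concurrent intervals with a sweep; the peak is the room count.
starts: [2, 5, 7, 9, 11, 16, 16]
ends:   [6, 9, 10, 11, 13, 17, 17]
s2→1 s5→2  — peak 2.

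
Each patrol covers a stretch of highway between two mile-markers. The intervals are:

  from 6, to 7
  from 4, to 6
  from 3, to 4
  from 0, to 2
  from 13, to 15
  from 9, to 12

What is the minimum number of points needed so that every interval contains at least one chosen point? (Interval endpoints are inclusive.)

Sorted: [0,2] [3,4] [4,6] [6,7] [9,12] [13,15]
{[0,2]} hit by 2; {[3,4],[4,6]} hit by 4; {[6,7]} hit by 7; {[9,12]} hit by 12; {[13,15]} hit by 15.
Points: 2, 4, 7, 12, 15 (5 total).

5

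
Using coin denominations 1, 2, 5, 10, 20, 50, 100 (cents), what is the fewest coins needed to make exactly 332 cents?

332 = 3×100 + 1×20 + 1×10 + 1×2
Total coins = 3 + 1 + 1 + 1 = 6

6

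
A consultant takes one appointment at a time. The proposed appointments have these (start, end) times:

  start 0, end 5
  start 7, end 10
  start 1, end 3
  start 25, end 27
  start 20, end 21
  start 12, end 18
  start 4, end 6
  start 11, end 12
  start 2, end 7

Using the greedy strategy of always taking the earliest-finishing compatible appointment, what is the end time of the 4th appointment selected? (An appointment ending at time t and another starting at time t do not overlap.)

By end time: (1,3), (0,5), (4,6), (2,7), (7,10), (11,12), (12,18), (20,21), (25,27).
Pick (1,3); next start ≥ 3 → (4,6); next start ≥ 6 → (7,10); next start ≥ 10 → (11,12); next start ≥ 12 → (12,18); next start ≥ 18 → (20,21); next start ≥ 21 → (25,27).
Selected: (1,3) (4,6) (7,10) (11,12) (12,18) (20,21) (25,27)

12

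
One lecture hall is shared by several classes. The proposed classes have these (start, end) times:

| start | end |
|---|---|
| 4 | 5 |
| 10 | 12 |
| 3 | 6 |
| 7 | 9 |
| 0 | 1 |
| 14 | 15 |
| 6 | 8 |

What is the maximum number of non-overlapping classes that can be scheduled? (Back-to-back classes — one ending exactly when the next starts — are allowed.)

By end time: (0,1), (4,5), (3,6), (6,8), (7,9), (10,12), (14,15).
Pick (0,1); next start ≥ 1 → (4,5); next start ≥ 5 → (6,8); next start ≥ 8 → (10,12); next start ≥ 12 → (14,15).
Selected 5 classes.

5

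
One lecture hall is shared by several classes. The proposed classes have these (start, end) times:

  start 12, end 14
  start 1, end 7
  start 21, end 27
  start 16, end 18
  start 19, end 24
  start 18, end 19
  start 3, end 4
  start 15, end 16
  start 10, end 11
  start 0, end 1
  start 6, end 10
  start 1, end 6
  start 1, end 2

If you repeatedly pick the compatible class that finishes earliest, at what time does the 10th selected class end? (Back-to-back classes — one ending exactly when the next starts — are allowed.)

24

Order by finish time; keep every interval that doesn't clash with the previous kept one.
By end time: (0,1), (1,2), (3,4), (1,6), (1,7), (6,10), (10,11), (12,14), (15,16), (16,18), (18,19), (19,24), (21,27).
Pick (0,1); next start ≥ 1 → (1,2); next start ≥ 2 → (3,4); next start ≥ 4 → (6,10); next start ≥ 10 → (10,11); next start ≥ 11 → (12,14); next start ≥ 14 → (15,16); next start ≥ 16 → (16,18); next start ≥ 18 → (18,19); next start ≥ 19 → (19,24).
Selected: (0,1) (1,2) (3,4) (6,10) (10,11) (12,14) (15,16) (16,18) (18,19) (19,24)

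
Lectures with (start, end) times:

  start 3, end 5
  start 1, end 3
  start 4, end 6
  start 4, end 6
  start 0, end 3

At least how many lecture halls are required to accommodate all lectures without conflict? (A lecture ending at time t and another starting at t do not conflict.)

starts: [0, 1, 3, 4, 4]
ends:   [3, 3, 5, 6, 6]
s0→1 s1→2 e3→1 e3→0 s3→1 s4→2 s4→3  — peak 3.

3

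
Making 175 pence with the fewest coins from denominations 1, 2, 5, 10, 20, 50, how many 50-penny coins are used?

Use the largest denomination that fits, subtract, and repeat.
175 − 3×50→25 − 1×20→5 − 1×5→0
Count of 50: 3

3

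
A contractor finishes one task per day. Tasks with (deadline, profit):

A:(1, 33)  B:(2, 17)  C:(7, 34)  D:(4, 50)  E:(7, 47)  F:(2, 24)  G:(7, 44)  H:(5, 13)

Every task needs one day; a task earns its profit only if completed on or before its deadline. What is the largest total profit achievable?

By profit: D(d4,50), E(d7,47), G(d7,44), C(d7,34), A(d1,33), F(d2,24), B(d2,17), H(d5,13)
D→slot 4; E→slot 7; G→slot 6; C→slot 5; A→slot 1; F→slot 2; B skipped; H→slot 3.
Profit = 33 + 24 + 13 + 50 + 34 + 44 + 47 = 245

245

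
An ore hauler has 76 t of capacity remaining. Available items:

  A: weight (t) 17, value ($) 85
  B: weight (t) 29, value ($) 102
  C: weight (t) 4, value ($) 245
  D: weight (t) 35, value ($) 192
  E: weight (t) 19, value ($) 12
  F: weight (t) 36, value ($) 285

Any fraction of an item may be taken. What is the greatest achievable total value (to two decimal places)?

Sort by value per unit weight and fill in that order.
Ratios (sorted): C 61.25, F 7.92, D 5.49, A 5.00, B 3.52, E 0.63
take C (4 @ 245); take F (36 @ 285); take D (35 @ 192); take 1/17 of A → 5.00. Capacity used 76/76.
Total value = 727.00

727.00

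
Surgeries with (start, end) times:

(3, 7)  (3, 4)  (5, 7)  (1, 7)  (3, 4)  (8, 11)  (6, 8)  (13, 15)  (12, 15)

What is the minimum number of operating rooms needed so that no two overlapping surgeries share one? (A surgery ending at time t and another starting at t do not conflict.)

4

The answer is the maximum number of intervals overlapping at any instant.
starts: [1, 3, 3, 3, 5, 6, 8, 12, 13]
ends:   [4, 4, 7, 7, 7, 8, 11, 15, 15]
s1→1 s3→2 s3→3 s3→4  — peak 4.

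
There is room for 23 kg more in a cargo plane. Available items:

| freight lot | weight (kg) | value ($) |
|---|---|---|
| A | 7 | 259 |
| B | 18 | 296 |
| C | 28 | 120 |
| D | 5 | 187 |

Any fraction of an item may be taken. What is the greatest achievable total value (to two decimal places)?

626.89

Order: D (187/5=37.40) > A (259/7=37.00) > B (296/18=16.44) > C (120/28=4.29)
Fill: take D (5 @ 187) → take A (7 @ 259) → take 11/18 of B → 180.89; 23/23 used.
Total value = 626.89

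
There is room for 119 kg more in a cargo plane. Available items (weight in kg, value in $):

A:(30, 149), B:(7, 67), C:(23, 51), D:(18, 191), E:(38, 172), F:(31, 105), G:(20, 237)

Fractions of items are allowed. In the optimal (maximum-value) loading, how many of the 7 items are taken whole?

Sort by value per unit weight and fill in that order.
Order: G (237/20=11.85) > D (191/18=10.61) > B (67/7=9.57) > A (149/30=4.97) > E (172/38=4.53) > F (105/31=3.39) > C (51/23=2.22)
Fill: take G (20 @ 237) → take D (18 @ 191) → take B (7 @ 67) → take A (30 @ 149) → take E (38 @ 172) → take 6/31 of F → 20.32; 119/119 used.
5 item(s) taken whole; one partial (take 6/31 of F).

5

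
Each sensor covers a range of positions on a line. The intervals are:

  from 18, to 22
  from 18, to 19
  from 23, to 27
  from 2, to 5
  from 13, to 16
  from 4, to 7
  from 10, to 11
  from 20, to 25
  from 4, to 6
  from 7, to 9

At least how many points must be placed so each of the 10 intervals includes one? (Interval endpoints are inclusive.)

Sorted: [2,5] [4,6] [4,7] [7,9] [10,11] [13,16] [18,19] [18,22] [20,25] [23,27]
{[2,5],[4,6],[4,7]} hit by 5; {[7,9]} hit by 9; {[10,11]} hit by 11; {[13,16]} hit by 16; {[18,19],[18,22]} hit by 19; {[20,25],[23,27]} hit by 25.
Points: 5, 9, 11, 16, 19, 25 (6 total).

6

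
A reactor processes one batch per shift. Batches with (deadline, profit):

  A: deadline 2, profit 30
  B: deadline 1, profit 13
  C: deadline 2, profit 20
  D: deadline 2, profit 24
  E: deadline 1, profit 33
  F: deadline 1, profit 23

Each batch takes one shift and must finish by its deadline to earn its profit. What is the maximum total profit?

By profit: E(d1,33), A(d2,30), D(d2,24), F(d1,23), C(d2,20), B(d1,13)
E→slot 1; A→slot 2; D skipped; F skipped; C skipped; B skipped.
Profit = 33 + 30 = 63

63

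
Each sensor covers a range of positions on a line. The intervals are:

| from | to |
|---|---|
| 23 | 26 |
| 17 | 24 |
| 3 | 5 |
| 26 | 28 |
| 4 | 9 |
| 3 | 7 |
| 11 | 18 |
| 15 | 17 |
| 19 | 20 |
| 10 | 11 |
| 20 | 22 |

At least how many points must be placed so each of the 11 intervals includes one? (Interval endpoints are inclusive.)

5

Sorted: [3,5] [3,7] [4,9] [10,11] [15,17] [11,18] [19,20] [20,22] [17,24] [23,26] [26,28]
{[3,5],[3,7],[4,9]} hit by 5; {[10,11]} hit by 11; {[15,17],[11,18]} hit by 17; {[19,20],[20,22],[17,24]} hit by 20; {[23,26],[26,28]} hit by 26.
Points: 5, 11, 17, 20, 26 (5 total).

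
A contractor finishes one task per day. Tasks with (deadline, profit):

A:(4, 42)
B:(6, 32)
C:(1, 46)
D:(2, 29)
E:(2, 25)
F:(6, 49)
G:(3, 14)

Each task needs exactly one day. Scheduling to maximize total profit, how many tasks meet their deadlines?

Profit order: F=49 C=46 A=42 B=32 D=29 E=25 G=14
Assign: F→slot 6, C→slot 1, A→slot 4, B→slot 5, D→slot 2, E skipped, G→slot 3.
Slots: [1:C] [2:D] [3:G] [4:A] [5:B] [6:F]
6 of 7 scheduled.

6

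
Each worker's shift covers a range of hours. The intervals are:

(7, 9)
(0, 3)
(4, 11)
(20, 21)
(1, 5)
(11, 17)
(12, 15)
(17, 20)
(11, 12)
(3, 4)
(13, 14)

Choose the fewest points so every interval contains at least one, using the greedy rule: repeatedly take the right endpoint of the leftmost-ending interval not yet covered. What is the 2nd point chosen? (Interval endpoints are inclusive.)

9

By right end: [0,3]  [3,4]  [1,5]  [7,9]  [4,11]  [11,12]  [13,14]  [12,15]  [11,17]  [17,20]  [20,21]
[0,3] uncovered → point at 3; [7,9] uncovered → point at 9; [11,12] uncovered → point at 12; [13,14] uncovered → point at 14; [17,20] uncovered → point at 20.
Points: 3, 9, 12, 14, 20 (5 total).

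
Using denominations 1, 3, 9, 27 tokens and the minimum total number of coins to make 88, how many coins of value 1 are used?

1

88 − 3×27→7 − 2×3→1 − 1×1→0
Count of 1: 1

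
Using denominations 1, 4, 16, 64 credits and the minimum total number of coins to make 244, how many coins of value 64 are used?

3

244 = 3×64 + 3×16 + 1×4
Count of 64: 3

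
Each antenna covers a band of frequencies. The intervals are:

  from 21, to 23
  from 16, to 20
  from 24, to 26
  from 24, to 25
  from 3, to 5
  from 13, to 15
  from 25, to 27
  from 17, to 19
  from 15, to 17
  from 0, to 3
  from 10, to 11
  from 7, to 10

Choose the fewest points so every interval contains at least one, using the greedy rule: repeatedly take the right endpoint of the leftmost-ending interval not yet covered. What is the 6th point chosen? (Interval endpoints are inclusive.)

Process intervals by earliest right end; each time one isn't hit yet, stab at its right endpoint.
By right end: [0,3]  [3,5]  [7,10]  [10,11]  [13,15]  [15,17]  [17,19]  [16,20]  [21,23]  [24,25]  [24,26]  [25,27]
[0,3] uncovered → point at 3; [7,10] uncovered → point at 10; [13,15] uncovered → point at 15; [17,19] uncovered → point at 19; [21,23] uncovered → point at 23; [24,25] uncovered → point at 25.
Points: 3, 10, 15, 19, 23, 25 (6 total).

25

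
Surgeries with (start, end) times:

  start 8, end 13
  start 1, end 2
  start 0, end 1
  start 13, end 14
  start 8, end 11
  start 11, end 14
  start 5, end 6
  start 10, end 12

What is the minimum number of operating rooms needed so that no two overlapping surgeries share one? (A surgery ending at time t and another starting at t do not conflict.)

The answer is the maximum number of intervals overlapping at any instant.
Events (time:±→running): 0:+→1 1:-→0 1:+→1 2:-→0 5:+→1 6:-→0 8:+→1 8:+→2 10:+→3 … peak 3.

3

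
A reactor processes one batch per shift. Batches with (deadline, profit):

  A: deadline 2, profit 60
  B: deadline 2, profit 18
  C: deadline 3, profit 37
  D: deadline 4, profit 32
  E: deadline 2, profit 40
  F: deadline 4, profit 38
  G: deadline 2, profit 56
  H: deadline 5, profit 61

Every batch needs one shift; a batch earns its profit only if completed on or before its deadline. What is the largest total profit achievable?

Take jobs in profit order; each goes to the latest open slot no later than its deadline.
By profit: H(d5,61), A(d2,60), G(d2,56), E(d2,40), F(d4,38), C(d3,37), D(d4,32), B(d2,18)
H→slot 5; A→slot 2; G→slot 1; E skipped; F→slot 4; C→slot 3; D skipped; B skipped.
Profit = 56 + 60 + 37 + 38 + 61 = 252

252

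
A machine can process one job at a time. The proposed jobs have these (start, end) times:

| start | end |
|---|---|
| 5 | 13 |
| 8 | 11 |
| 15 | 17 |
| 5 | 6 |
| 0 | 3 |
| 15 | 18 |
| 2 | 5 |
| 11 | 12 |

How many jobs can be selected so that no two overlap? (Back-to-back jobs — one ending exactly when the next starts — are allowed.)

5

Sort by end time and greedily take each interval whose start is ≥ the last chosen end.
Sorted by end: (0,3)  (2,5)  (5,6)  (8,11)  (11,12)  (5,13)  (15,17)  (15,18)
take (0,3); skip (2,5); take (5,6); take (8,11); take (11,12); take (15,17).
Selected 5 jobs.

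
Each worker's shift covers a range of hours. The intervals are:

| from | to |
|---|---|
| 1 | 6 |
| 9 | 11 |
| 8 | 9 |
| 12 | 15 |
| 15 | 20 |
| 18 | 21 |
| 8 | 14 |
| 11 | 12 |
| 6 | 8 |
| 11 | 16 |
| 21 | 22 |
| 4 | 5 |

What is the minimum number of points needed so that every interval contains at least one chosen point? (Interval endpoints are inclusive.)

By right end: [4,5]  [1,6]  [6,8]  [8,9]  [9,11]  [11,12]  [8,14]  [12,15]  [11,16]  [15,20]  [18,21]  [21,22]
[4,5] uncovered → point at 5; [6,8] uncovered → point at 8; [9,11] uncovered → point at 11; [12,15] uncovered → point at 15; [18,21] uncovered → point at 21.
Points: 5, 8, 11, 15, 21 (5 total).

5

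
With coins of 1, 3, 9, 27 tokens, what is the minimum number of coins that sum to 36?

36 = 1×27 + 1×9
Total coins = 1 + 1 = 2

2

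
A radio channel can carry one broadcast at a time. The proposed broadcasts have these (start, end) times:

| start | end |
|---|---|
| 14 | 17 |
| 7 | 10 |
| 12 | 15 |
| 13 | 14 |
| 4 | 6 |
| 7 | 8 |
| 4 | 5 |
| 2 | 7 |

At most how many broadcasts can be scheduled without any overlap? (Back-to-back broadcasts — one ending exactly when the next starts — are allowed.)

By end time: (4,5), (4,6), (2,7), (7,8), (7,10), (13,14), (12,15), (14,17).
Pick (4,5); next start ≥ 5 → (7,8); next start ≥ 8 → (13,14); next start ≥ 14 → (14,17).
Selected 4 broadcasts.

4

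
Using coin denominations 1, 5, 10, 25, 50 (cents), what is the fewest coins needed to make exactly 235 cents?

6

235 − 4×50→35 − 1×25→10 − 1×10→0
Total coins = 4 + 1 + 1 = 6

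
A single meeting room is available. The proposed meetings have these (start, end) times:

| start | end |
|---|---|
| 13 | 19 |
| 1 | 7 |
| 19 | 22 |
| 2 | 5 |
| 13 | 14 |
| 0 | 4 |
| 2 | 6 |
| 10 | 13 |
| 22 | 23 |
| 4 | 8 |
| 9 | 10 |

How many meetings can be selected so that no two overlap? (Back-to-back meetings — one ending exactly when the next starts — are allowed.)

7

Greedy by earliest finish: after sorting by end time, pick each interval compatible with the last pick.
Sorted by end: (0,4)  (2,5)  (2,6)  (1,7)  (4,8)  (9,10)  (10,13)  (13,14)  (13,19)  (19,22)  (22,23)
take (0,4); skip (2,6); take (4,8); take (9,10); take (10,13); take (13,14); take (19,22); take (22,23).
Selected 7 meetings.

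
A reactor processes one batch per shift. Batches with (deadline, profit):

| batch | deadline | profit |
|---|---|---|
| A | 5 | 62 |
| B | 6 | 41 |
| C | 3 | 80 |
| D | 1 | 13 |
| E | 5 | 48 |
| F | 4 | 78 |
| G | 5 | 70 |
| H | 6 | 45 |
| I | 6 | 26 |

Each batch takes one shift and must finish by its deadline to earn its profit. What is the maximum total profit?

Profit order: C=80 F=78 G=70 A=62 E=48 H=45 B=41 I=26 D=13
Assign: C→slot 3, F→slot 4, G→slot 5, A→slot 2, E→slot 1, H→slot 6, B skipped, I skipped, D skipped.
Slots: [1:E] [2:A] [3:C] [4:F] [5:G] [6:H]
Profit = 48 + 62 + 80 + 78 + 70 + 45 = 383

383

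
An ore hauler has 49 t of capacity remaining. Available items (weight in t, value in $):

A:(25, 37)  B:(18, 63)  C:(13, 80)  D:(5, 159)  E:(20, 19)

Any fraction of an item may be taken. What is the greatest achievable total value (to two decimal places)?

321.24

Sort by value per unit weight and fill in that order.
Ratios (sorted): D 31.80, C 6.15, B 3.50, A 1.48, E 0.95
take D (5 @ 159); take C (13 @ 80); take B (18 @ 63); take 13/25 of A → 19.24. Capacity used 49/49.
Total value = 321.24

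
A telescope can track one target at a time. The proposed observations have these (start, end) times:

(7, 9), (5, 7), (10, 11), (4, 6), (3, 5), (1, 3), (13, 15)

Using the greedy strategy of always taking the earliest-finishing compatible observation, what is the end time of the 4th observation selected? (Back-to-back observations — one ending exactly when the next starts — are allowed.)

9

Sort by end time and greedily take each interval whose start is ≥ the last chosen end.
Sorted by end: (1,3)  (3,5)  (4,6)  (5,7)  (7,9)  (10,11)  (13,15)
take (1,3); take (3,5); take (5,7); take (7,9); take (10,11); take (13,15).
Selected: (1,3) (3,5) (5,7) (7,9) (10,11) (13,15)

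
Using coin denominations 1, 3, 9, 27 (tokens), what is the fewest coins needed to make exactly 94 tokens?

Greedy: take as many of the largest coin as possible, then repeat with the remainder.
94 = 3×27 + 1×9 + 1×3 + 1×1
Total coins = 3 + 1 + 1 + 1 = 6

6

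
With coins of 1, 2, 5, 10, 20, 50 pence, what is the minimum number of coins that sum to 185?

6

185 − 3×50→35 − 1×20→15 − 1×10→5 − 1×5→0
Total coins = 3 + 1 + 1 + 1 = 6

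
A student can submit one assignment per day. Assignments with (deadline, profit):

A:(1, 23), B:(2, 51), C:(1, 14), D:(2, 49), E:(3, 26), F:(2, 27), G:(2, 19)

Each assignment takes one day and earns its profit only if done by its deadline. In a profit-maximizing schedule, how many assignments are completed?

3

Profit order: B=51 D=49 F=27 E=26 A=23 G=19 C=14
Assign: B→slot 2, D→slot 1, F skipped, E→slot 3, A skipped, G skipped, C skipped.
Slots: [1:D] [2:B] [3:E]
3 of 7 scheduled.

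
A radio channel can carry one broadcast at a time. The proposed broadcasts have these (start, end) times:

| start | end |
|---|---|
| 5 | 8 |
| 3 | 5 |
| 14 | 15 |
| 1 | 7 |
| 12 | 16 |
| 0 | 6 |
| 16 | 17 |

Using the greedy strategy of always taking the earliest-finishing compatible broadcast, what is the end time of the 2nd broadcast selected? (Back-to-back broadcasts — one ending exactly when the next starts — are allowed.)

8

Sorted by end: (3,5)  (0,6)  (1,7)  (5,8)  (14,15)  (12,16)  (16,17)
take (3,5); take (5,8); take (14,15); take (16,17).
Selected: (3,5) (5,8) (14,15) (16,17)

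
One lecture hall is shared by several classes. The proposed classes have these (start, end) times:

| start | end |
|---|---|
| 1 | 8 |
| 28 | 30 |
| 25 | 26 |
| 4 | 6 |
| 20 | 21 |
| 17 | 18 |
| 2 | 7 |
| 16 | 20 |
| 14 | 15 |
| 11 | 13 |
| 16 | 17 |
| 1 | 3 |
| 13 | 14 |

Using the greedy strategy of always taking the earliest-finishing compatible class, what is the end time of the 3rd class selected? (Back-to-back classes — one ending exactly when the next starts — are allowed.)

Sort by end time and greedily take each interval whose start is ≥ the last chosen end.
Sorted by end: (1,3)  (4,6)  (2,7)  (1,8)  (11,13)  (13,14)  (14,15)  (16,17)  (17,18)  (16,20)  (20,21)  (25,26)  (28,30)
take (1,3); take (4,6); skip (1,8); take (11,13); take (13,14); take (14,15); take (16,17); take (17,18); take (20,21); take (25,26); take (28,30).
Selected: (1,3) (4,6) (11,13) (13,14) (14,15) (16,17) (17,18) (20,21) (25,26) (28,30)

13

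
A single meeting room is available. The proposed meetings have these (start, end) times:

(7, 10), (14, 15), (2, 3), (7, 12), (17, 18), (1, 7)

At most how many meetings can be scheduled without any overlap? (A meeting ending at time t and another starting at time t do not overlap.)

Greedy by earliest finish: after sorting by end time, pick each interval compatible with the last pick.
Sorted by end: (2,3)  (1,7)  (7,10)  (7,12)  (14,15)  (17,18)
take (2,3); skip (1,7); take (7,10); take (14,15); take (17,18).
Selected 4 meetings.

4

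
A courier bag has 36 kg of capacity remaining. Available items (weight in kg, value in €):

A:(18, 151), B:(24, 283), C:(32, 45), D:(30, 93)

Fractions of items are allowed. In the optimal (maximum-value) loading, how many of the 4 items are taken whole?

Greedy by value/weight ratio, highest first.
Ratios (sorted): B 11.79, A 8.39, D 3.10, C 1.41
take B (24 @ 283); take 12/18 of A → 100.67. Capacity used 36/36.
1 item(s) taken whole; one partial (take 12/18 of A).

1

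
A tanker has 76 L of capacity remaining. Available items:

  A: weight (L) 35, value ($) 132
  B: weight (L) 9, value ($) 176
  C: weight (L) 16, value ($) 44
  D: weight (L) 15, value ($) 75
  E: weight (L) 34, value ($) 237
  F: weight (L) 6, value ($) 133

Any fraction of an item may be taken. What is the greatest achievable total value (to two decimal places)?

666.26

Greedy by value/weight ratio, highest first.
Order: F (133/6=22.17) > B (176/9=19.56) > E (237/34=6.97) > D (75/15=5.00) > A (132/35=3.77) > C (44/16=2.75)
Fill: take F (6 @ 133) → take B (9 @ 176) → take E (34 @ 237) → take D (15 @ 75) → take 12/35 of A → 45.26; 76/76 used.
Total value = 666.26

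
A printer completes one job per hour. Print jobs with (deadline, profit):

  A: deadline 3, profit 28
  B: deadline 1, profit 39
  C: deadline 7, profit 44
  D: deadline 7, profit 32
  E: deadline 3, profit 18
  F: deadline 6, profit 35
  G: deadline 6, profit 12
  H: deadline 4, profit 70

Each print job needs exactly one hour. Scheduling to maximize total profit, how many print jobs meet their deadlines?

Sort by profit descending; place each in the latest free slot ≤ its deadline.
By profit: H(d4,70), C(d7,44), B(d1,39), F(d6,35), D(d7,32), A(d3,28), E(d3,18), G(d6,12)
H→slot 4; C→slot 7; B→slot 1; F→slot 6; D→slot 5; A→slot 3; E→slot 2; G skipped.
7 of 8 scheduled.

7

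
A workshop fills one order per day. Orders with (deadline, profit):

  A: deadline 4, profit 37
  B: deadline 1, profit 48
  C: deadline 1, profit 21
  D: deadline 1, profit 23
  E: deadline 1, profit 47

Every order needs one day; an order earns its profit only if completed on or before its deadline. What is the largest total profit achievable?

By profit: B(d1,48), E(d1,47), A(d4,37), D(d1,23), C(d1,21)
B→slot 1; E skipped; A→slot 4; D skipped; C skipped.
Profit = 48 + 37 = 85

85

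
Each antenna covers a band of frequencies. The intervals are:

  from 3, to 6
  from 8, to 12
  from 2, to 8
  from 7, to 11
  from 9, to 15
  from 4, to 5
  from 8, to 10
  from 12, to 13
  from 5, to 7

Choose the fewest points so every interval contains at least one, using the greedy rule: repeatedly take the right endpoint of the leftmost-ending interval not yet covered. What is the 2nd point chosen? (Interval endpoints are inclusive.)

10

Sort by right endpoint; whenever an interval is uncovered, place a point at its right end.
Sorted: [4,5] [3,6] [5,7] [2,8] [8,10] [7,11] [8,12] [12,13] [9,15]
{[4,5],[3,6],[5,7],[2,8]} hit by 5; {[8,10],[7,11],[8,12]} hit by 10; {[12,13],[9,15]} hit by 13.
Points: 5, 10, 13 (3 total).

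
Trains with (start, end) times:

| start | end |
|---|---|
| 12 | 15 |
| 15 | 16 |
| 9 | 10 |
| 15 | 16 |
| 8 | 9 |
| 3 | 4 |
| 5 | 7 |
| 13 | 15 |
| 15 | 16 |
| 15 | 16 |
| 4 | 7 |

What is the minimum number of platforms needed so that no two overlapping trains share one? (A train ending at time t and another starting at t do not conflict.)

4

Count concurrent intervals with a sweep; the peak is the room count.
starts: [3, 4, 5, 8, 9, 12, 13, 15, 15, 15, 15]
ends:   [4, 7, 7, 9, 10, 15, 15, 16, 16, 16, 16]
s3→1 e4→0 s4→1 s5→2 e7→1 e7→0 s8→1 e9→0 s9→1 e10→0 s12→1 s13→2 e15→1 e15→0 s15→1 s15→2 s15→3 s15→4  — peak 4.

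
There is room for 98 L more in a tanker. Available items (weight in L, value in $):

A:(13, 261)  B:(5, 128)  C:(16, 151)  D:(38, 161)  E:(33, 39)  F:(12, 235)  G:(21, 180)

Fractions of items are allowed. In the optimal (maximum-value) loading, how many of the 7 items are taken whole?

5

Greedy by value/weight ratio, highest first.
Ratios (sorted): B 25.60, A 20.08, F 19.58, C 9.44, G 8.57, D 4.24, E 1.18
take B (5 @ 128); take A (13 @ 261); take F (12 @ 235); take C (16 @ 151); take G (21 @ 180); take 31/38 of D → 131.34. Capacity used 98/98.
5 item(s) taken whole; one partial (take 31/38 of D).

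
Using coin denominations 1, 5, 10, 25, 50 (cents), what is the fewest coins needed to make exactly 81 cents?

4

Use the largest denomination that fits, subtract, and repeat.
81 − 1×50→31 − 1×25→6 − 1×5→1 − 1×1→0
Total coins = 1 + 1 + 1 + 1 = 4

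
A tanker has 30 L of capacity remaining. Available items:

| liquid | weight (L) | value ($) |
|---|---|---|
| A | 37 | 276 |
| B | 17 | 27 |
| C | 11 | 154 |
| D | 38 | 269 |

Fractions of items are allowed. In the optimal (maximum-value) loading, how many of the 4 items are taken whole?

Ratios (sorted): C 14.00, A 7.46, D 7.08, B 1.59
take C (11 @ 154); take 19/37 of A → 141.73. Capacity used 30/30.
1 item(s) taken whole; one partial (take 19/37 of A).

1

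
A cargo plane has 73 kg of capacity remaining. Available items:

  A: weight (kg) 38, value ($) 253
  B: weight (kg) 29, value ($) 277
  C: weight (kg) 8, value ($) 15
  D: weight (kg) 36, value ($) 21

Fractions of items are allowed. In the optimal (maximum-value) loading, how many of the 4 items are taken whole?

2

Ratios (sorted): B 9.55, A 6.66, C 1.88, D 0.58
take B (29 @ 277); take A (38 @ 253); take 6/8 of C → 11.25. Capacity used 73/73.
2 item(s) taken whole; one partial (take 6/8 of C).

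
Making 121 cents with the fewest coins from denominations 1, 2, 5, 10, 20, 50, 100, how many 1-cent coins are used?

Use the largest denomination that fits, subtract, and repeat.
121 − 1×100→21 − 1×20→1 − 1×1→0
Count of 1: 1

1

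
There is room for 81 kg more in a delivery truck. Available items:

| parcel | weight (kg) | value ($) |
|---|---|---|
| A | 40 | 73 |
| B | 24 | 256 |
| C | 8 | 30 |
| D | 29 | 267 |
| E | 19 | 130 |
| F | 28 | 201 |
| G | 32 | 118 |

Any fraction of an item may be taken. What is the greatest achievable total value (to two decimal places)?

724.00

Sort by value per unit weight and fill in that order.
Ratios (sorted): B 10.67, D 9.21, F 7.18, E 6.84, C 3.75, G 3.69, A 1.82
take B (24 @ 256); take D (29 @ 267); take F (28 @ 201). Capacity used 81/81.
Total value = 724.00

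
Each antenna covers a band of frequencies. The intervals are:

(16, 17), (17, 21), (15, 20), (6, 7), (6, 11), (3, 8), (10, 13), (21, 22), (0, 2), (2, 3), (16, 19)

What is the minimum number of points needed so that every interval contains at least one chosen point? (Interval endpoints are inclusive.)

5

By right end: [0,2]  [2,3]  [6,7]  [3,8]  [6,11]  [10,13]  [16,17]  [16,19]  [15,20]  [17,21]  [21,22]
[0,2] uncovered → point at 2; [6,7] uncovered → point at 7; [10,13] uncovered → point at 13; [16,17] uncovered → point at 17; [21,22] uncovered → point at 22.
Points: 2, 7, 13, 17, 22 (5 total).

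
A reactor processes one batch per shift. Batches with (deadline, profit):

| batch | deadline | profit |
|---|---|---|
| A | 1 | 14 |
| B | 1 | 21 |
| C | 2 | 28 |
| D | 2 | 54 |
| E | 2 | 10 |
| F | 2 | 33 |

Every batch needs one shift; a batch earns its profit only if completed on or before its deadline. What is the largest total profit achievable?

87

Take jobs in profit order; each goes to the latest open slot no later than its deadline.
Profit order: D=54 F=33 C=28 B=21 A=14 E=10
Assign: D→slot 2, F→slot 1, C skipped, B skipped, A skipped, E skipped.
Slots: [1:F] [2:D]
Profit = 33 + 54 = 87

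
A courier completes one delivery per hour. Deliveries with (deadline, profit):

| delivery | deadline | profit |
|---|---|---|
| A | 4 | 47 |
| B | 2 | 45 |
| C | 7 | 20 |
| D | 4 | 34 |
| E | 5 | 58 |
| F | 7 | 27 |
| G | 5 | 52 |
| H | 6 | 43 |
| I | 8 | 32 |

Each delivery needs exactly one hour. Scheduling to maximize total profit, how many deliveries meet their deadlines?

8

Sort by profit descending; place each in the latest free slot ≤ its deadline.
Profit order: E=58 G=52 A=47 B=45 H=43 D=34 I=32 F=27 C=20
Assign: E→slot 5, G→slot 4, A→slot 3, B→slot 2, H→slot 6, D→slot 1, I→slot 8, F→slot 7, C skipped.
Slots: [1:D] [2:B] [3:A] [4:G] [5:E] [6:H] [7:F] [8:I]
8 of 9 scheduled.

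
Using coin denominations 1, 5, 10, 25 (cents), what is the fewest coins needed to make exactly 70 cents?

70 = 2×25 + 2×10
Total coins = 2 + 2 = 4

4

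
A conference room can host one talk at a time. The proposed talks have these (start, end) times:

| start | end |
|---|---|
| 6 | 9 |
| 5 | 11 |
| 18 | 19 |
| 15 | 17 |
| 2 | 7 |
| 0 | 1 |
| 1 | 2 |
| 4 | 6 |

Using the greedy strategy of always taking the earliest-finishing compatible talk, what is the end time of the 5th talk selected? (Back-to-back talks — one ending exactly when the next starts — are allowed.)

17

Sort by end time and greedily take each interval whose start is ≥ the last chosen end.
Sorted by end: (0,1)  (1,2)  (4,6)  (2,7)  (6,9)  (5,11)  (15,17)  (18,19)
take (0,1); take (1,2); take (4,6); skip (2,7); take (6,9); skip (5,11); take (15,17); take (18,19).
Selected: (0,1) (1,2) (4,6) (6,9) (15,17) (18,19)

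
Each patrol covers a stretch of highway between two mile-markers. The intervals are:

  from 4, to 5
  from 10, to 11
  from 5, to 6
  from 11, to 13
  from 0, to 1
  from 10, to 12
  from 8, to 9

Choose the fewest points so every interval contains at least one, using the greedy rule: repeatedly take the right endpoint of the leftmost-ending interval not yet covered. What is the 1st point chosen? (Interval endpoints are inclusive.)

1

Sorted: [0,1] [4,5] [5,6] [8,9] [10,11] [10,12] [11,13]
{[0,1]} hit by 1; {[4,5],[5,6]} hit by 5; {[8,9]} hit by 9; {[10,11],[10,12],[11,13]} hit by 11.
Points: 1, 5, 9, 11 (4 total).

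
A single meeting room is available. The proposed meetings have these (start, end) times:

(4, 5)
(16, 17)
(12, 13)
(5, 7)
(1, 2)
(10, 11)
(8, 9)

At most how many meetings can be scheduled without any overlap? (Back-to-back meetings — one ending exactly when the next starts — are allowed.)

Greedy by earliest finish: after sorting by end time, pick each interval compatible with the last pick.
By end time: (1,2), (4,5), (5,7), (8,9), (10,11), (12,13), (16,17).
Pick (1,2); next start ≥ 2 → (4,5); next start ≥ 5 → (5,7); next start ≥ 7 → (8,9); next start ≥ 9 → (10,11); next start ≥ 11 → (12,13); next start ≥ 13 → (16,17).
Selected 7 meetings.

7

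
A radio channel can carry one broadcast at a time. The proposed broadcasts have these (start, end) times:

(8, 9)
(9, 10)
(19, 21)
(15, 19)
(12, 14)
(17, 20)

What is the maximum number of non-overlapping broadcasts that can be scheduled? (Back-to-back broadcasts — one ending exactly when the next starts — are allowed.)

Greedy by earliest finish: after sorting by end time, pick each interval compatible with the last pick.
By end time: (8,9), (9,10), (12,14), (15,19), (17,20), (19,21).
Pick (8,9); next start ≥ 9 → (9,10); next start ≥ 10 → (12,14); next start ≥ 14 → (15,19); next start ≥ 19 → (19,21).
Selected 5 broadcasts.

5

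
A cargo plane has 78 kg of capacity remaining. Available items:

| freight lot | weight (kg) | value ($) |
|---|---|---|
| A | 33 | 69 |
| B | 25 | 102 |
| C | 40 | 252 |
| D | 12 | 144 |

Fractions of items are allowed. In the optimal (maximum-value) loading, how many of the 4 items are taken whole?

Sort by value per unit weight and fill in that order.
Order: D (144/12=12.00) > C (252/40=6.30) > B (102/25=4.08) > A (69/33=2.09)
Fill: take D (12 @ 144) → take C (40 @ 252) → take B (25 @ 102) → take 1/33 of A → 2.09; 78/78 used.
3 item(s) taken whole; one partial (take 1/33 of A).

3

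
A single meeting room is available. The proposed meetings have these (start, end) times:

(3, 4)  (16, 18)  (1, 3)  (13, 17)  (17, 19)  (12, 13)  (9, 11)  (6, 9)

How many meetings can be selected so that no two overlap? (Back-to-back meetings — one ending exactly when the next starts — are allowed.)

By end time: (1,3), (3,4), (6,9), (9,11), (12,13), (13,17), (16,18), (17,19).
Pick (1,3); next start ≥ 3 → (3,4); next start ≥ 4 → (6,9); next start ≥ 9 → (9,11); next start ≥ 11 → (12,13); next start ≥ 13 → (13,17); next start ≥ 17 → (17,19).
Selected 7 meetings.

7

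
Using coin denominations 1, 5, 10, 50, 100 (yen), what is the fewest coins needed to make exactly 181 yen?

6

Greedy: take as many of the largest coin as possible, then repeat with the remainder.
181 = 1×100 + 1×50 + 3×10 + 1×1
Total coins = 1 + 1 + 3 + 1 = 6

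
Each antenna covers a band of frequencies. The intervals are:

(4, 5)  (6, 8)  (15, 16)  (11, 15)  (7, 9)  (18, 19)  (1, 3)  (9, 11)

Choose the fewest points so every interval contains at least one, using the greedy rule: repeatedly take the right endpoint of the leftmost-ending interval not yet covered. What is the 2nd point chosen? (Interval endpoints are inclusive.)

5

Sort by right endpoint; whenever an interval is uncovered, place a point at its right end.
By right end: [1,3]  [4,5]  [6,8]  [7,9]  [9,11]  [11,15]  [15,16]  [18,19]
[1,3] uncovered → point at 3; [4,5] uncovered → point at 5; [6,8] uncovered → point at 8; [9,11] uncovered → point at 11; [15,16] uncovered → point at 16; [18,19] uncovered → point at 19.
Points: 3, 5, 8, 11, 16, 19 (6 total).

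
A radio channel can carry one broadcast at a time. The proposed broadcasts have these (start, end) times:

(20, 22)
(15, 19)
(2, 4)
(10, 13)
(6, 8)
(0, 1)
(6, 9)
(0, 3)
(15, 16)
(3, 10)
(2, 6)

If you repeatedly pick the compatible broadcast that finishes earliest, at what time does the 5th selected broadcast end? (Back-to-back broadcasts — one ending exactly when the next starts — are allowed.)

16

Greedy by earliest finish: after sorting by end time, pick each interval compatible with the last pick.
By end time: (0,1), (0,3), (2,4), (2,6), (6,8), (6,9), (3,10), (10,13), (15,16), (15,19), (20,22).
Pick (0,1); next start ≥ 1 → (2,4); next start ≥ 4 → (6,8); next start ≥ 8 → (10,13); next start ≥ 13 → (15,16); next start ≥ 16 → (20,22).
Selected: (0,1) (2,4) (6,8) (10,13) (15,16) (20,22)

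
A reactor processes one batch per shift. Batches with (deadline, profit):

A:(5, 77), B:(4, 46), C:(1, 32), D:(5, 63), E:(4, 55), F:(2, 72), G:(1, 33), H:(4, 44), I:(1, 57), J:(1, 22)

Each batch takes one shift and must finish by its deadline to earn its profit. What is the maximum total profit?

324

Sort by profit descending; place each in the latest free slot ≤ its deadline.
By profit: A(d5,77), F(d2,72), D(d5,63), I(d1,57), E(d4,55), B(d4,46), H(d4,44), G(d1,33), C(d1,32), J(d1,22)
A→slot 5; F→slot 2; D→slot 4; I→slot 1; E→slot 3; B skipped; H skipped; G skipped; C skipped; J skipped.
Profit = 57 + 72 + 55 + 63 + 77 = 324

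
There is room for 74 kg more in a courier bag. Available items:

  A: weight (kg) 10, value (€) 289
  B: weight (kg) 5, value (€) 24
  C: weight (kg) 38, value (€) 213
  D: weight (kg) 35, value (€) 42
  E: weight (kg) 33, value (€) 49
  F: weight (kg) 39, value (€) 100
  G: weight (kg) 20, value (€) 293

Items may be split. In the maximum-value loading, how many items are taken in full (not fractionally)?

4

Sort by value per unit weight and fill in that order.
Order: A (289/10=28.90) > G (293/20=14.65) > C (213/38=5.61) > B (24/5=4.80) > F (100/39=2.56) > E (49/33=1.48) > D (42/35=1.20)
Fill: take A (10 @ 289) → take G (20 @ 293) → take C (38 @ 213) → take B (5 @ 24) → take 1/39 of F → 2.56; 74/74 used.
4 item(s) taken whole; one partial (take 1/39 of F).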